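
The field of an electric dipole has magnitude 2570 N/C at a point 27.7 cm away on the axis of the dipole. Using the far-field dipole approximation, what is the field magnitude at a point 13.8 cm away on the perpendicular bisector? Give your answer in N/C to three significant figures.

Dipole fields scale as 1/r³ in the far field.
The axial field is twice the equatorial field at the same r, so the geometry factor is 1/2.
E₂ = E₁ · (1/2) · (r₁/r₂)³ = 2570 · 0.5 · (27.7/13.8)³.
(r₁/r₂)³ = (2.007)³ = 8.087.
E₂ ≈ 1.039×10⁴ N/C.

E ≈ 1.04×10⁴ N/C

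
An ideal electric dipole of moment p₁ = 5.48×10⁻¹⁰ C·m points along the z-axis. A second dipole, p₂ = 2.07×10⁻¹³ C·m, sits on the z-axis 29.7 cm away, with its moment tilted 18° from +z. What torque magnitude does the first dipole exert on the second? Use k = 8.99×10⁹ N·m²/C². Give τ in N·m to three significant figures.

τ ≈ 2.41×10⁻¹¹ N·m

The second dipole sits on the axis of the first, so the field there is axial: E₁ = 2kp₁/r³ along +z.
E₁ = 2(8.99×10⁹)(5.48×10⁻¹⁰)/(0.297)³ = 376.1 N/C.
Torque on the second dipole: τ = p₂ E₁ sinθ.
τ = (2.07×10⁻¹³)(376.1)·sin18° = 2.406×10⁻¹¹ N·m.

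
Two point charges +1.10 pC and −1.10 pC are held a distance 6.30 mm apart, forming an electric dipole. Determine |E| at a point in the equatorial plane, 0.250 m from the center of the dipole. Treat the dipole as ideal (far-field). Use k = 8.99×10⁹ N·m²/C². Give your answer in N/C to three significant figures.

Dipole moment p = qd = (1.10×10⁻¹² C)(0.00630 m) = 6.93×10⁻¹⁵ C·m.
In the equatorial plane E = kp/r³.
E = (8.99×10⁹)(6.93×10⁻¹⁵) / (0.250)³ = 0.003987 N/C.

E ≈ 0.00399 N/C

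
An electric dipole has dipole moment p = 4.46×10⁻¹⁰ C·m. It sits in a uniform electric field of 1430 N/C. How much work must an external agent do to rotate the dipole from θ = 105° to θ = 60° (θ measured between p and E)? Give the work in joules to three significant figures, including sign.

W ≈ -4.84×10⁻⁷ J

W_ext = ΔU = U(θ₂) − U(θ₁) = −pE cosθ₂ − (−pE cosθ₁) = pE(cosθ₁ − cosθ₂).
W = (4.46×10⁻¹⁰)(1430)·(cos105° − cos60°) = (6.378×10⁻⁷)·(-0.7588) = -4.840×10⁻⁷ J.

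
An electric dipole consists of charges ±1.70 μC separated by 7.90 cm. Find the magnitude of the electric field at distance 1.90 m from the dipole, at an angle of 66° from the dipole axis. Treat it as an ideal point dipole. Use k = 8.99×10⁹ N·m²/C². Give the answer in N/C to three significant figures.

E ≈ 215 N/C

Dipole moment p = qd = (1.70×10⁻⁶ C)(0.0790 m) = 1.343×10⁻⁷ C·m.
At angle θ the dipole field magnitude is E = (kp/r³)·√(1 + 3cos²θ).
kp/r³ = (8.99×10⁹)(1.343×10⁻⁷) / (1.90)³ = 176.0 N/C.
√(1 + 3cos²66°) = √(1 + 3·0.1654) = √1.4963 ≈ 1.2232.
E ≈ 176.0 × 1.223 = 215.3 N/C.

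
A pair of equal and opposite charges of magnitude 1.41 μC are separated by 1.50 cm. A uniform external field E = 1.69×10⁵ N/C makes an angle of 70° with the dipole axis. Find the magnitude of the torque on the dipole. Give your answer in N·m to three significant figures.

Dipole moment p = qd = (1.41×10⁻⁶ C)(0.0150 m) = 2.115×10⁻⁸ C·m.
Torque on an electric dipole: τ = pE sinθ.
τ = (2.115×10⁻⁸)(1.69×10⁵)·sin70° = 0.003359 N·m.

τ ≈ 0.00336 N·m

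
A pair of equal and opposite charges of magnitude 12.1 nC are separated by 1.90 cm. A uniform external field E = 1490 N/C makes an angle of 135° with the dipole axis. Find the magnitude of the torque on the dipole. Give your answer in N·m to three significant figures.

Dipole moment p = qd = (1.21×10⁻⁸ C)(0.0190 m) = 2.299×10⁻¹⁰ C·m.
Torque on an electric dipole: τ = pE sinθ.
τ = (2.299×10⁻¹⁰)(1490)·sin135° = 2.422×10⁻⁷ N·m.

τ ≈ 2.42×10⁻⁷ N·m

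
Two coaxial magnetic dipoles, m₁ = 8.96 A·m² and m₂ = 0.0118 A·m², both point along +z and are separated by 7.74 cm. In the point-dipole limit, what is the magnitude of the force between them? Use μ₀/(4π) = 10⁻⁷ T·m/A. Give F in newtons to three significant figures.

F ≈ 0.00177 N

On-axis B of dipole 1: B = (μ₀/4π)·2m₁/r³. Force on dipole 2: F = m₂·dB/dr.
dB/dr = −(μ₀/4π)·6m₁/r⁴, so |F| = (μ₀/4π)·6m₁m₂/r⁴.
F = 6(10⁻⁷)(8.96)(0.0118)/(0.0774)⁴ = 0.001768 N.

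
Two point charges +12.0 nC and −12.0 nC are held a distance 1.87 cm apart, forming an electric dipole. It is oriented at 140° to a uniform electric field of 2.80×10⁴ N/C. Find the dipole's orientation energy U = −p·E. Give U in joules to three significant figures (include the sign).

U ≈ 4.81×10⁻⁶ J

Dipole moment p = qd = (1.20×10⁻⁸ C)(0.0187 m) = 2.244×10⁻¹⁰ C·m.
U = −p·E = −pE cosθ.
U = −(2.244×10⁻¹⁰)(2.80×10⁴)·cos140° = 4.813×10⁻⁶ J.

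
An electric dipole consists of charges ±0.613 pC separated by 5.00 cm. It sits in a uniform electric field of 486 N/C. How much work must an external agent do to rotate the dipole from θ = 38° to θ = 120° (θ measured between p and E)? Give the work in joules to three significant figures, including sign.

W ≈ 1.92×10⁻¹¹ J

Dipole moment p = qd = (6.13×10⁻¹³ C)(0.0500 m) = 3.065×10⁻¹⁴ C·m.
W_ext = ΔU = U(θ₂) − U(θ₁) = −pE cosθ₂ − (−pE cosθ₁) = pE(cosθ₁ − cosθ₂).
W = (3.065×10⁻¹⁴)(486)·(cos38° − cos120°) = (1.490×10⁻¹¹)·(+1.2880) = 1.919×10⁻¹¹ J.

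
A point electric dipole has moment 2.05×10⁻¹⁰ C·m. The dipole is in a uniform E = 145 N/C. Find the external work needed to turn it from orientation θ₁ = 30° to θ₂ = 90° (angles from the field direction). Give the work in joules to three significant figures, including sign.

W ≈ 2.57×10⁻⁸ J

W_ext = ΔU = U(θ₂) − U(θ₁) = −pE cosθ₂ − (−pE cosθ₁) = pE(cosθ₁ − cosθ₂).
W = (2.05×10⁻¹⁰)(145)·(cos30° − cos90°) = (2.972×10⁻⁸)·(+0.8660) = 2.574×10⁻⁸ J.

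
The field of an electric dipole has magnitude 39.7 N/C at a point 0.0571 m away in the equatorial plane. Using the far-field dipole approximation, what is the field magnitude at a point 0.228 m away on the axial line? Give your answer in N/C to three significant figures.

E ≈ 1.25 N/C

Dipole fields scale as 1/r³ in the far field.
The axial field is twice the equatorial field at the same r, so the geometry factor is 2/1.
E₂ = E₁ · (2/1) · (r₁/r₂)³ = 39.7 · 2 · (0.0571/0.228)³.
(r₁/r₂)³ = (0.2504)³ = 0.01571.
E₂ ≈ 1.247 N/C.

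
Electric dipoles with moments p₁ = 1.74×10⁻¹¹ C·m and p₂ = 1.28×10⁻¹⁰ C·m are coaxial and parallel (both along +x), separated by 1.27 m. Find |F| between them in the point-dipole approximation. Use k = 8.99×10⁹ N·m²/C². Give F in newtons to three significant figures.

F ≈ 4.62×10⁻¹¹ N

On-axis field of dipole 1 at distance r: E = 2kp₁/r³. Force on dipole 2 is F = p₂·dE/dr (gradient along axis).
dE/dr = −6kp₁/r⁴, so |F| = 6kp₁p₂/r⁴ (attractive for aligned moments).
F = 6(8.99×10⁹)(1.74×10⁻¹¹)(1.28×10⁻¹⁰)/(1.27)⁴ = 4.618×10⁻¹¹ N.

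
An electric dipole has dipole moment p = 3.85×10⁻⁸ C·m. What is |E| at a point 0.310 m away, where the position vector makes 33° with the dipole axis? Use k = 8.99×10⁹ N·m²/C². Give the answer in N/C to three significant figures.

At angle θ the dipole field magnitude is E = (kp/r³)·√(1 + 3cos²θ).
kp/r³ = (8.99×10⁹)(3.85×10⁻⁸) / (0.310)³ = 1.162×10⁴ N/C.
√(1 + 3cos²33°) = √(1 + 3·0.7034) = √3.1101 ≈ 1.7635.
E ≈ 1.162×10⁴ × 1.764 = 2.049×10⁴ N/C.

E ≈ 2.05×10⁴ N/C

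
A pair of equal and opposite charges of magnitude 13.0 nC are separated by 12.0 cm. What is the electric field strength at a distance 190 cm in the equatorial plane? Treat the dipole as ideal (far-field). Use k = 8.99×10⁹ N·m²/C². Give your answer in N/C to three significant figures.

E ≈ 2.04 N/C

Dipole moment p = qd = (1.30×10⁻⁸ C)(0.120 m) = 1.56×10⁻⁹ C·m.
On the perpendicular bisector E = kp/r³ (half the axial value at the same distance).
E = (8.99×10⁹)(1.56×10⁻⁹) / (1.90)³ = 2.045 N/C.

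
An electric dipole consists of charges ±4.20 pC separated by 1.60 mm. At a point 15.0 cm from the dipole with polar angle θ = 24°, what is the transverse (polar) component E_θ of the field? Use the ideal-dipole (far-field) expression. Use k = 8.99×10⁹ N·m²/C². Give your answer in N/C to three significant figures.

E_θ ≈ 0.00728 N/C

Dipole moment p = qd = (4.20×10⁻¹² C)(0.00160 m) = 6.72×10⁻¹⁵ C·m.
For a dipole, E_θ = (kp sinθ)/r³.
kp/r³ = (8.99×10⁹)(6.72×10⁻¹⁵)/(0.150)³ = 0.01790 N/C.
E_θ = 0.01790·sin24° = 0.007281 N/C.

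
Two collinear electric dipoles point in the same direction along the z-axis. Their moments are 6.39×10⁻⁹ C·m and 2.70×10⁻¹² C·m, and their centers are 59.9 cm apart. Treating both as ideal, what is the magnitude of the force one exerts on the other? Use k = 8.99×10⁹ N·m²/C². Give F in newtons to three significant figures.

On-axis field of dipole 1 at distance r: E = 2kp₁/r³. Force on dipole 2 is F = p₂·dE/dr (gradient along axis).
dE/dr = −6kp₁/r⁴, so |F| = 6kp₁p₂/r⁴ (attractive for aligned moments).
F = 6(8.99×10⁹)(6.39×10⁻⁹)(2.70×10⁻¹²)/(0.599)⁴ = 7.229×10⁻⁹ N.

F ≈ 7.23×10⁻⁹ N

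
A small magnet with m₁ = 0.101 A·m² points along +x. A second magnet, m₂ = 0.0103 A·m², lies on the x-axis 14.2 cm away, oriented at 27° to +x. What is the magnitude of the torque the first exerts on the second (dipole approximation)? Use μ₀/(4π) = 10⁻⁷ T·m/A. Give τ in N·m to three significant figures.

Dipole B is on the axis of dipole A, so B₁ there is axial: B₁ = (μ₀/4π)·2m₁/r³ along +x.
B₁ = 2(10⁻⁷)(0.101)/(0.142)³ = 7.055×10⁻⁶ T.
τ = m₂ B₁ sinθ.
τ = (0.0103)(7.055×10⁻⁶)·sin27° = 3.299×10⁻⁸ N·m.

τ ≈ 3.30×10⁻⁸ N·m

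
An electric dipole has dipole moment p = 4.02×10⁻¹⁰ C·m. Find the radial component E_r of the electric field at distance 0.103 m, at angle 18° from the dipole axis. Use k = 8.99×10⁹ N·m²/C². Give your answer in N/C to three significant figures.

For a dipole, E_r = (2kp cosθ)/r³.
kp/r³ = (8.99×10⁹)(4.02×10⁻¹⁰)/(0.103)³ = 3307 N/C.
E_r = 2·3307·cos18° = 6291 N/C.

E_r ≈ 6290 N/C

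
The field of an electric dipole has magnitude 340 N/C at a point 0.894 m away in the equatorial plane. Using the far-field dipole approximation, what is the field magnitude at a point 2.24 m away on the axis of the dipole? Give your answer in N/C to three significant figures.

E ≈ 43.2 N/C

Dipole fields scale as 1/r³ in the far field.
The axial field is twice the equatorial field at the same r, so the geometry factor is 2/1.
E₂ = E₁ · (2/1) · (r₁/r₂)³ = 340 · 2 · (0.894/2.24)³.
(r₁/r₂)³ = (0.3991)³ = 0.06357.
E₂ ≈ 43.23 N/C.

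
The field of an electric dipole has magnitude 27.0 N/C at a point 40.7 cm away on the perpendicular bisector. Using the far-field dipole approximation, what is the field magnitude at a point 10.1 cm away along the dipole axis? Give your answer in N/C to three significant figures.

Dipole fields scale as 1/r³ in the far field.
The axial field is twice the equatorial field at the same r, so the geometry factor is 2/1.
E₂ = E₁ · (2/1) · (r₁/r₂)³ = 27.0 · 2 · (40.7/10.1)³.
(r₁/r₂)³ = (4.03)³ = 65.44.
E₂ ≈ 3534 N/C.

E ≈ 3530 N/C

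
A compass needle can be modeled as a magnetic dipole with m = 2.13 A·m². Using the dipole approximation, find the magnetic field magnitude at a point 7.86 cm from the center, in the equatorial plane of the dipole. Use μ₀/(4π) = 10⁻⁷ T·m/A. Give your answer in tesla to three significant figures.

B ≈ 4.39×10⁻⁴ T

In the equatorial plane B = (μ₀/4π)·m/r³ (half the axial value).
B = (10⁻⁷)·(2.13) / (0.0786)³ = 4.386×10⁻⁴ T.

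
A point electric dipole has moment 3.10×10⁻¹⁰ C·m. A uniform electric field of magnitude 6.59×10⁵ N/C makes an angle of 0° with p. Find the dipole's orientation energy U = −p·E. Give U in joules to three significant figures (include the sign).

U = −p·E = −pE cosθ.
U = −(3.10×10⁻¹⁰)(6.59×10⁵)·cos0° = -2.043×10⁻⁴ J.

U ≈ -2.04×10⁻⁴ J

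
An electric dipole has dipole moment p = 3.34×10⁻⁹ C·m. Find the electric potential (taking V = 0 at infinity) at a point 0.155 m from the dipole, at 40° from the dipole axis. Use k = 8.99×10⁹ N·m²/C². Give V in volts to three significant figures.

The dipole potential is V = kp cosθ / r².
V = (8.99×10⁹)(3.34×10⁻⁹)·cos40° / (0.155)² = 957.4 V.

V ≈ 957 V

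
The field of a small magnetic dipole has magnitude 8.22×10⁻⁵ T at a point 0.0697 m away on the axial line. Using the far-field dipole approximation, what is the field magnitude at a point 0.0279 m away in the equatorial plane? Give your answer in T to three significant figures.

Dipole fields scale as 1/r³ in the far field.
The axial field is twice the equatorial field at the same r, so the geometry factor is 1/2.
B₂ = B₁ · (1/2) · (r₁/r₂)³ = 8.22×10⁻⁵ · 0.5 · (0.0697/0.0279)³.
(r₁/r₂)³ = (2.498)³ = 15.59.
B₂ ≈ 6.408×10⁻⁴ T.

B ≈ 6.41×10⁻⁴ T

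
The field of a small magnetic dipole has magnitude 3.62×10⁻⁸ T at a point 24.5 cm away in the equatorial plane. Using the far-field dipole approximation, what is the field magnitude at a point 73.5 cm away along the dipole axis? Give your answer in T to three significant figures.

Dipole fields scale as 1/r³ in the far field.
The axial field is twice the equatorial field at the same r, so the geometry factor is 2/1.
B₂ = B₁ · (2/1) · (r₁/r₂)³ = 3.62×10⁻⁸ · 2 · (24.5/73.5)³.
(r₁/r₂)³ = (0.3333)³ = 0.03704.
B₂ ≈ 2.681×10⁻⁹ T.

B ≈ 2.68×10⁻⁹ T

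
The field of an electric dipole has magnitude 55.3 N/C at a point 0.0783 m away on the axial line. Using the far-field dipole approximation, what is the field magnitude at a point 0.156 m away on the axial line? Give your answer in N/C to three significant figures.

E ≈ 6.99 N/C

Dipole fields scale as 1/r³ in the far field; the geometry is the same at both points.
E₂ = E₁ · (r₁/r₂)³ = 55.3 · (0.0783/0.156)³.
(r₁/r₂)³ = (0.5019)³ = 0.1264.
E₂ ≈ 6.993 N/C.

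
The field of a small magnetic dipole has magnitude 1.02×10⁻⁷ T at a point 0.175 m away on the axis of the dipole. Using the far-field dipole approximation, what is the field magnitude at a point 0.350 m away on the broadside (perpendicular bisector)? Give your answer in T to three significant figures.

Dipole fields scale as 1/r³ in the far field.
The axial field is twice the equatorial field at the same r, so the geometry factor is 1/2.
B₂ = B₁ · (1/2) · (r₁/r₂)³ = 1.02×10⁻⁷ · 0.5 · (0.175/0.350)³.
(r₁/r₂)³ = (0.5)³ = 0.125.
B₂ ≈ 6.375×10⁻⁹ T.

B ≈ 6.38×10⁻⁹ T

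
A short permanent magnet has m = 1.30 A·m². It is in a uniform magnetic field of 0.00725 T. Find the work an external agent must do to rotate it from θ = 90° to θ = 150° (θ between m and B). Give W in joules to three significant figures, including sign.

W_ext = ΔU = −mB cosθ₂ + mB cosθ₁ = mB(cosθ₁ − cosθ₂).
W = (1.30)(0.00725)·(cos90° − cos150°) = (0.009425)·(+0.8660) = 0.008162 J.

W ≈ 0.00816 J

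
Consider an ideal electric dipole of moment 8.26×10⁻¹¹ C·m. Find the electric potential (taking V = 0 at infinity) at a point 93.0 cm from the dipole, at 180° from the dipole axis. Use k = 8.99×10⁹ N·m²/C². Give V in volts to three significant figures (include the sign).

The dipole potential is V = kp cosθ / r².
V = (8.99×10⁹)(8.26×10⁻¹¹)·cos180° / (0.930)² = -0.8586 V.

V ≈ -0.859 V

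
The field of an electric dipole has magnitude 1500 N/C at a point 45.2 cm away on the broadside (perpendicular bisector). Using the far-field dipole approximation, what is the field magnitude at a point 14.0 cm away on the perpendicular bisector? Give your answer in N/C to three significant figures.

E ≈ 5.05×10⁴ N/C

Dipole fields scale as 1/r³ in the far field; the geometry is the same at both points.
E₂ = E₁ · (r₁/r₂)³ = 1500 · (45.2/14.0)³.
(r₁/r₂)³ = (3.229)³ = 33.65.
E₂ ≈ 5.048×10⁴ N/C.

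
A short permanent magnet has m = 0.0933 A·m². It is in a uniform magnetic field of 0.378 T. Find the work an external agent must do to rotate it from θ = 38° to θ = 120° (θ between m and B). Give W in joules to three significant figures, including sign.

W_ext = ΔU = −mB cosθ₂ + mB cosθ₁ = mB(cosθ₁ − cosθ₂).
W = (0.0933)(0.378)·(cos38° − cos120°) = (0.03527)·(+1.2880) = 0.04542 J.

W ≈ 0.0454 J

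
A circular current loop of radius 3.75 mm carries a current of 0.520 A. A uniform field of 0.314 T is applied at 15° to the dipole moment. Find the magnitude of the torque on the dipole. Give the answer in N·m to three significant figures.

Magnetic moment m = IA = Iπa² = (0.520)·π·(0.00375)² = 2.297×10⁻⁵ A·m².
Torque on a magnetic dipole: τ = mB sinθ.
τ = (2.297×10⁻⁵)(0.314)·sin15° = 1.867×10⁻⁶ N·m.

τ ≈ 1.87×10⁻⁶ N·m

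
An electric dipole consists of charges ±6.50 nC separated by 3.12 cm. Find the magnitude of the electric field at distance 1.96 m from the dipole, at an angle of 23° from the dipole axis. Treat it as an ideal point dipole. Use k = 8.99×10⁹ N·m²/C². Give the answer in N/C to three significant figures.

E ≈ 0.456 N/C

Dipole moment p = qd = (6.50×10⁻⁹ C)(0.0312 m) = 2.028×10⁻¹⁰ C·m.
At angle θ the dipole field magnitude is E = (kp/r³)·√(1 + 3cos²θ).
kp/r³ = (8.99×10⁹)(2.028×10⁻¹⁰) / (1.96)³ = 0.2421 N/C.
√(1 + 3cos²23°) = √(1 + 3·0.8473) = √3.5420 ≈ 1.8820.
E ≈ 0.2421 × 1.882 = 0.4557 N/C.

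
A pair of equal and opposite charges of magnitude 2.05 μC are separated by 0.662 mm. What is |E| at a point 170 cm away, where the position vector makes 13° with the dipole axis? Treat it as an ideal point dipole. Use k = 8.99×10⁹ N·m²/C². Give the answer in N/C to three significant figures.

E ≈ 4.87 N/C

Dipole moment p = qd = (2.05×10⁻⁶ C)(6.62×10⁻⁴ m) = 1.357×10⁻⁹ C·m.
At angle θ the dipole field magnitude is E = (kp/r³)·√(1 + 3cos²θ).
kp/r³ = (8.99×10⁹)(1.357×10⁻⁹) / (1.70)³ = 2.483 N/C.
√(1 + 3cos²13°) = √(1 + 3·0.9494) = √3.8482 ≈ 1.9617.
E ≈ 2.483 × 1.962 = 4.871 N/C.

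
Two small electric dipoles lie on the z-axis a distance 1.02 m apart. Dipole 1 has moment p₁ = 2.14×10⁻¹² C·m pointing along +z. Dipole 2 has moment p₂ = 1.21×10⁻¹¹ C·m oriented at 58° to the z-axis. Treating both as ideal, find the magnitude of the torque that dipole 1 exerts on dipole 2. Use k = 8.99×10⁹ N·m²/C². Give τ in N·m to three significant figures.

τ ≈ 3.72×10⁻¹³ N·m

The second dipole sits on the axis of the first, so the field there is axial: E₁ = 2kp₁/r³ along +z.
E₁ = 2(8.99×10⁹)(2.14×10⁻¹²)/(1.02)³ = 0.03626 N/C.
Torque on the second dipole: τ = p₂ E₁ sinθ.
τ = (1.21×10⁻¹¹)(0.03626)·sin58° = 3.721×10⁻¹³ N·m.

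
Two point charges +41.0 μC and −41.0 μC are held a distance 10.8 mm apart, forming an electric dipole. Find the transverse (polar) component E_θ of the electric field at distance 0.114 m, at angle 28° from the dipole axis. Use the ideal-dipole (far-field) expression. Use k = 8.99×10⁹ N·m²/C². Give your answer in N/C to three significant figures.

E_θ ≈ 1.26×10⁶ N/C

Dipole moment p = qd = (4.10×10⁻⁵ C)(0.0108 m) = 4.428×10⁻⁷ C·m.
For a dipole, E_θ = (kp sinθ)/r³.
kp/r³ = (8.99×10⁹)(4.428×10⁻⁷)/(0.114)³ = 2.687×10⁶ N/C.
E_θ = 2.687×10⁶·sin28° = 1.261×10⁶ N/C.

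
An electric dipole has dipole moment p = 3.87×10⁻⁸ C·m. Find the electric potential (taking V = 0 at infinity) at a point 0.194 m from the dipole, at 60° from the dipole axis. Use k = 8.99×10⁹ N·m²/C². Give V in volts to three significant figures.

V ≈ 4620 V

The dipole potential is V = kp cosθ / r².
V = (8.99×10⁹)(3.87×10⁻⁸)·cos60° / (0.194)² = 4622 V.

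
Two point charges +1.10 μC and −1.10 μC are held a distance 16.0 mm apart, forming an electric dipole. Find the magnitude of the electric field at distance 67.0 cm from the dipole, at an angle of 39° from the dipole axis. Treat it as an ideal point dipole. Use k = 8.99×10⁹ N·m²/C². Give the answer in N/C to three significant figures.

E ≈ 882 N/C

Dipole moment p = qd = (1.10×10⁻⁶ C)(0.0160 m) = 1.76×10⁻⁸ C·m.
At angle θ the dipole field magnitude is E = (kp/r³)·√(1 + 3cos²θ).
kp/r³ = (8.99×10⁹)(1.76×10⁻⁸) / (0.670)³ = 526.1 N/C.
√(1 + 3cos²39°) = √(1 + 3·0.6040) = √2.8119 ≈ 1.6769.
E ≈ 526.1 × 1.677 = 882.2 N/C.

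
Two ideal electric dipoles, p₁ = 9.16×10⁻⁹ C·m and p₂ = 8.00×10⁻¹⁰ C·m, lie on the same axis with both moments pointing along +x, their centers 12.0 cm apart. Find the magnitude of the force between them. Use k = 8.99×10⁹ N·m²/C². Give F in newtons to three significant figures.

On-axis field of dipole 1 at distance r: E = 2kp₁/r³. Force on dipole 2 is F = p₂·dE/dr (gradient along axis).
dE/dr = −6kp₁/r⁴, so |F| = 6kp₁p₂/r⁴ (attractive for aligned moments).
F = 6(8.99×10⁹)(9.16×10⁻⁹)(8.00×10⁻¹⁰)/(0.120)⁴ = 0.001906 N.

F ≈ 0.00191 N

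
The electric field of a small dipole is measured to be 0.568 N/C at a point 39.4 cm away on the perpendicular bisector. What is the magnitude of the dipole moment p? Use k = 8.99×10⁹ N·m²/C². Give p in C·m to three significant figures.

p ≈ 3.86×10⁻¹² C·m

In the equatorial plane E = kp/r³, so p = Er³/(k).
p = (0.568)·(0.394)³ / (8.99×10⁹) = 3.864×10⁻¹² C·m.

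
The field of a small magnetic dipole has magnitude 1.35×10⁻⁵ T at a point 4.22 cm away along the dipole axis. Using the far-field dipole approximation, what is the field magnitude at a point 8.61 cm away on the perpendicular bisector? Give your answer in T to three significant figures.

Dipole fields scale as 1/r³ in the far field.
The axial field is twice the equatorial field at the same r, so the geometry factor is 1/2.
B₂ = B₁ · (1/2) · (r₁/r₂)³ = 1.35×10⁻⁵ · 0.5 · (4.22/8.61)³.
(r₁/r₂)³ = (0.4901)³ = 0.1177.
B₂ ≈ 7.948×10⁻⁷ T.

B ≈ 7.95×10⁻⁷ T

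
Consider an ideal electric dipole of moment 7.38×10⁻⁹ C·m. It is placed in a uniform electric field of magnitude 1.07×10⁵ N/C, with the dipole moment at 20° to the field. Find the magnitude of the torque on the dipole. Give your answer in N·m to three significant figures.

Torque on an electric dipole: τ = pE sinθ.
τ = (7.38×10⁻⁹)(1.07×10⁵)·sin20° = 2.701×10⁻⁴ N·m.

τ ≈ 2.70×10⁻⁴ N·m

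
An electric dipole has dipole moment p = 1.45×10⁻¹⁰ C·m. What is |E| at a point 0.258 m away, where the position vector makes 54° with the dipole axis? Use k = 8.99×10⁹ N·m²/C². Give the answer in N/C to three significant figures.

At angle θ the dipole field magnitude is E = (kp/r³)·√(1 + 3cos²θ).
kp/r³ = (8.99×10⁹)(1.45×10⁻¹⁰) / (0.258)³ = 75.90 N/C.
√(1 + 3cos²54°) = √(1 + 3·0.3455) = √2.0365 ≈ 1.4271.
E ≈ 75.90 × 1.427 = 108.3 N/C.

E ≈ 108 N/C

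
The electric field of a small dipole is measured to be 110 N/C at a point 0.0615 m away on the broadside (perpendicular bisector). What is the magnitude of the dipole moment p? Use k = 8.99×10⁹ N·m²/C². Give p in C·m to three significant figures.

In the equatorial plane E = kp/r³, so p = Er³/(k).
p = (110)·(0.0615)³ / (8.99×10⁹) = 2.846×10⁻¹² C·m.

p ≈ 2.85×10⁻¹² C·m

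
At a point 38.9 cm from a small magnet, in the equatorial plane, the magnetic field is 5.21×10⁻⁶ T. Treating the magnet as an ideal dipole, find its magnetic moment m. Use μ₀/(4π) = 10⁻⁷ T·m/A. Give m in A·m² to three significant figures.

In the equatorial plane B = (μ₀/4π)·m/r³, so m = Br³·4π/(μ₀).
m = (5.21×10⁻⁶)·(0.389)³ / (10⁻⁷) = 3.067 A·m².

m ≈ 3.07 A·m²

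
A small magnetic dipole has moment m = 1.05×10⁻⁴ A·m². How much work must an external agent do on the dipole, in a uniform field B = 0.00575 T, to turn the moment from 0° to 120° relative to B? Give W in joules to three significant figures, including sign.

W ≈ 9.06×10⁻⁷ J

W_ext = ΔU = −mB cosθ₂ + mB cosθ₁ = mB(cosθ₁ − cosθ₂).
W = (1.05×10⁻⁴)(0.00575)·(cos0° − cos120°) = (6.038×10⁻⁷)·(+1.5000) = 9.056×10⁻⁷ J.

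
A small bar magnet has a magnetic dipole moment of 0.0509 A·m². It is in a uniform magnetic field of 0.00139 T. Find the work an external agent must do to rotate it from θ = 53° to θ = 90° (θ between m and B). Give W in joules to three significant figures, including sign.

W_ext = ΔU = −mB cosθ₂ + mB cosθ₁ = mB(cosθ₁ − cosθ₂).
W = (0.0509)(0.00139)·(cos53° − cos90°) = (7.075×10⁻⁵)·(+0.6018) = 4.258×10⁻⁵ J.

W ≈ 4.26×10⁻⁵ J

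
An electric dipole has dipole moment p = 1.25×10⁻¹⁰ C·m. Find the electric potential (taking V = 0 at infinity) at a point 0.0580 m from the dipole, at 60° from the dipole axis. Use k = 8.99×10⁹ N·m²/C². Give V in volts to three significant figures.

V ≈ 167 V

The dipole potential is V = kp cosθ / r².
V = (8.99×10⁹)(1.25×10⁻¹⁰)·cos60° / (0.0580)² = 167.0 V.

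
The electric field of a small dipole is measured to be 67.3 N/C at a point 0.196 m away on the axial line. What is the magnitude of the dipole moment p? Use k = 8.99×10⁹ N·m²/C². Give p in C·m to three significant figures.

p ≈ 2.82×10⁻¹¹ C·m

On axis E = 2kp/r³, so p = Er³/(2k).
p = (67.3)·(0.196)³ / (2·8.99×10⁹) = 2.818×10⁻¹¹ C·m.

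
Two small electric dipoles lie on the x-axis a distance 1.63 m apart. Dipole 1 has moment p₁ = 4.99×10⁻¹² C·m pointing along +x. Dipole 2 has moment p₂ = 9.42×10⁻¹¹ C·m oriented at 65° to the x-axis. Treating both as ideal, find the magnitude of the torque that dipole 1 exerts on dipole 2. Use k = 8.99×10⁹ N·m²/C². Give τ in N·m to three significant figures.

τ ≈ 1.77×10⁻¹² N·m

The second dipole sits on the axis of the first, so the field there is axial: E₁ = 2kp₁/r³ along +x.
E₁ = 2(8.99×10⁹)(4.99×10⁻¹²)/(1.63)³ = 0.02072 N/C.
Torque on the second dipole: τ = p₂ E₁ sinθ.
τ = (9.42×10⁻¹¹)(0.02072)·sin65° = 1.769×10⁻¹² N·m.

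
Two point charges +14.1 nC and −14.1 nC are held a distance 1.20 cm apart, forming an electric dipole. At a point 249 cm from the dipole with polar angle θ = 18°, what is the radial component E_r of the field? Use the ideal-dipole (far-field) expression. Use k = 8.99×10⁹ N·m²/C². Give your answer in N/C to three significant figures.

E_r ≈ 0.187 N/C

Dipole moment p = qd = (1.41×10⁻⁸ C)(0.0120 m) = 1.692×10⁻¹⁰ C·m.
For a dipole, E_r = (2kp cosθ)/r³.
kp/r³ = (8.99×10⁹)(1.692×10⁻¹⁰)/(2.49)³ = 0.09853 N/C.
E_r = 2·0.09853·cos18° = 0.1874 N/C.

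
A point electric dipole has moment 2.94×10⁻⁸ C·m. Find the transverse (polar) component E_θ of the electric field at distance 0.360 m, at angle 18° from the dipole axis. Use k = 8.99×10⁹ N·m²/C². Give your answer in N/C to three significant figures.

For a dipole, E_θ = (kp sinθ)/r³.
kp/r³ = (8.99×10⁹)(2.94×10⁻⁸)/(0.360)³ = 5665 N/C.
E_θ = 5665·sin18° = 1751 N/C.

E_θ ≈ 1750 N/C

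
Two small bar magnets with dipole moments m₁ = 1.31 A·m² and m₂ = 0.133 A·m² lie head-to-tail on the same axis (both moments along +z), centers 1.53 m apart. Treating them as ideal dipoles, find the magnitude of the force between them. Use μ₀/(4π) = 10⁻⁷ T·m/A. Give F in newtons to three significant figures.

F ≈ 1.91×10⁻⁸ N

On-axis B of dipole 1: B = (μ₀/4π)·2m₁/r³. Force on dipole 2: F = m₂·dB/dr.
dB/dr = −(μ₀/4π)·6m₁/r⁴, so |F| = (μ₀/4π)·6m₁m₂/r⁴.
F = 6(10⁻⁷)(1.31)(0.133)/(1.53)⁴ = 1.908×10⁻⁸ N.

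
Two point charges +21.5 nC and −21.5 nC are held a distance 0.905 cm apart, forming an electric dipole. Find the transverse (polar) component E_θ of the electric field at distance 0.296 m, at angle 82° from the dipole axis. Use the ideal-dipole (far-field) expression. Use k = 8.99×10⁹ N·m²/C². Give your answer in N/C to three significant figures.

E_θ ≈ 66.8 N/C

Dipole moment p = qd = (2.15×10⁻⁸ C)(0.00905 m) = 1.946×10⁻¹⁰ C·m.
For a dipole, E_θ = (kp sinθ)/r³.
kp/r³ = (8.99×10⁹)(1.946×10⁻¹⁰)/(0.296)³ = 67.46 N/C.
E_θ = 67.46·sin82° = 66.80 N/C.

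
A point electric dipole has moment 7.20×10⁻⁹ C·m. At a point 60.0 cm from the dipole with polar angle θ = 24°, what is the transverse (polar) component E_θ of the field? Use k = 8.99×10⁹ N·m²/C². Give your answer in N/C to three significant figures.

E_θ ≈ 122 N/C

For a dipole, E_θ = (kp sinθ)/r³.
kp/r³ = (8.99×10⁹)(7.20×10⁻⁹)/(0.600)³ = 299.7 N/C.
E_θ = 299.7·sin24° = 121.9 N/C.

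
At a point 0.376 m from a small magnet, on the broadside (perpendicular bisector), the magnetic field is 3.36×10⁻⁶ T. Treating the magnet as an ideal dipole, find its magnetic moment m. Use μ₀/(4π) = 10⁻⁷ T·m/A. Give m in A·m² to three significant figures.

In the equatorial plane B = (μ₀/4π)·m/r³, so m = Br³·4π/(μ₀).
m = (3.36×10⁻⁶)·(0.376)³ / (10⁻⁷) = 1.786 A·m².

m ≈ 1.79 A·m²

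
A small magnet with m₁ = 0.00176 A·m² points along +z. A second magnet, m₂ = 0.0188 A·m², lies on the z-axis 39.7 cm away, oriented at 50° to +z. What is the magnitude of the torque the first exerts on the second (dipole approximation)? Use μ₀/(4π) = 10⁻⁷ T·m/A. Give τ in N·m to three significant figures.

τ ≈ 8.10×10⁻¹¹ N·m

Dipole B is on the axis of dipole A, so B₁ there is axial: B₁ = (μ₀/4π)·2m₁/r³ along +z.
B₁ = 2(10⁻⁷)(0.00176)/(0.397)³ = 5.626×10⁻⁹ T.
τ = m₂ B₁ sinθ.
τ = (0.0188)(5.626×10⁻⁹)·sin50° = 8.102×10⁻¹¹ N·m.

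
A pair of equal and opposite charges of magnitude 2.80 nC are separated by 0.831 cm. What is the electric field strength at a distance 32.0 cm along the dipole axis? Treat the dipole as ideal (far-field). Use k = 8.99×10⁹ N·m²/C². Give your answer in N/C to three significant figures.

Dipole moment p = qd = (2.80×10⁻⁹ C)(0.00831 m) = 2.327×10⁻¹¹ C·m.
On the dipole axis E = 2kp/r³.
E = 2·(8.99×10⁹)(2.327×10⁻¹¹) / (0.320)³ = 12.77 N/C.

E ≈ 12.8 N/C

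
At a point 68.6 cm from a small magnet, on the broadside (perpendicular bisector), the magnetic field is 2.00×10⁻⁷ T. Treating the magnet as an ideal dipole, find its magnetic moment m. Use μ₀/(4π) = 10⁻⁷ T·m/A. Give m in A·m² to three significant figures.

In the equatorial plane B = (μ₀/4π)·m/r³, so m = Br³·4π/(μ₀).
m = (2.00×10⁻⁷)·(0.686)³ / (10⁻⁷) = 0.6457 A·m².

m ≈ 0.646 A·m²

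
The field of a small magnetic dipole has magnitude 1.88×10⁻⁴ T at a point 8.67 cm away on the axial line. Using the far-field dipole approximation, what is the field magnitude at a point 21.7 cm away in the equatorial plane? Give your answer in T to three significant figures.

Dipole fields scale as 1/r³ in the far field.
The axial field is twice the equatorial field at the same r, so the geometry factor is 1/2.
B₂ = B₁ · (1/2) · (r₁/r₂)³ = 1.88×10⁻⁴ · 0.5 · (8.67/21.7)³.
(r₁/r₂)³ = (0.3995)³ = 0.06378.
B₂ ≈ 5.995×10⁻⁶ T.

B ≈ 6.00×10⁻⁶ T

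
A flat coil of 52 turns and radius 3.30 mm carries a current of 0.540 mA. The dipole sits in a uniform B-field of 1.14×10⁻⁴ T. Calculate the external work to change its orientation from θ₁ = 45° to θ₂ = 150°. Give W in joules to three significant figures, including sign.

W ≈ 1.72×10⁻¹⁰ J

m = NIA = NIπa² = 52·(5.40×10⁻⁴)·π·(0.00330)² = 9.607×10⁻⁷ A·m².
W_ext = ΔU = −mB cosθ₂ + mB cosθ₁ = mB(cosθ₁ − cosθ₂).
W = (9.607×10⁻⁷)(1.14×10⁻⁴)·(cos45° − cos150°) = (1.095×10⁻¹⁰)·(+1.5731) = 1.723×10⁻¹⁰ J.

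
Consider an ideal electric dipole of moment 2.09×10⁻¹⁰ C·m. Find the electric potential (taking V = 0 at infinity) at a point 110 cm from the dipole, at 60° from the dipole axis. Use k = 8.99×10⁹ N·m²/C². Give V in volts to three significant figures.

The dipole potential is V = kp cosθ / r².
V = (8.99×10⁹)(2.09×10⁻¹⁰)·cos60° / (1.10)² = 0.7764 V.

V ≈ 0.776 V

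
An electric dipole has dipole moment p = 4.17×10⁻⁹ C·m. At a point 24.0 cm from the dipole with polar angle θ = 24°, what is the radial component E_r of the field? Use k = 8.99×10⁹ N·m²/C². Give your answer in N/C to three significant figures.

For a dipole, E_r = (2kp cosθ)/r³.
kp/r³ = (8.99×10⁹)(4.17×10⁻⁹)/(0.240)³ = 2712 N/C.
E_r = 2·2712·cos24° = 4955 N/C.

E_r ≈ 4950 N/C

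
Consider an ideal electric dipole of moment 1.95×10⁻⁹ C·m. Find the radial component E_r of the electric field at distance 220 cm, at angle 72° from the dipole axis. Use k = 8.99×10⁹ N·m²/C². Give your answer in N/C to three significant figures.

E_r ≈ 1.02 N/C

For a dipole, E_r = (2kp cosθ)/r³.
kp/r³ = (8.99×10⁹)(1.95×10⁻⁹)/(2.20)³ = 1.646 N/C.
E_r = 2·1.646·cos72° = 1.018 N/C.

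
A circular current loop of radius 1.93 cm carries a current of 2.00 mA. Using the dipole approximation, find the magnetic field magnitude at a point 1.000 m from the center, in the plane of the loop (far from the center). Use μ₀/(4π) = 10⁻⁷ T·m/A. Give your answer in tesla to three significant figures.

B ≈ 2.34×10⁻¹³ T

Magnetic moment m = IA = Iπa² = (0.00200)·π·(0.0193)² = 2.34×10⁻⁶ A·m².
In the equatorial plane B = (μ₀/4π)·m/r³ (half the axial value).
B = (10⁻⁷)·(2.34×10⁻⁶) / (1.00)³ = 2.340×10⁻¹³ T.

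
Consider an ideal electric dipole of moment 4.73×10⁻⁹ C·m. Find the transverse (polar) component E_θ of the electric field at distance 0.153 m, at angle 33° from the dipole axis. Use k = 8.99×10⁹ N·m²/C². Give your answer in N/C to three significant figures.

For a dipole, E_θ = (kp sinθ)/r³.
kp/r³ = (8.99×10⁹)(4.73×10⁻⁹)/(0.153)³ = 1.187×10⁴ N/C.
E_θ = 1.187×10⁴·sin33° = 6466 N/C.

E_θ ≈ 6470 N/C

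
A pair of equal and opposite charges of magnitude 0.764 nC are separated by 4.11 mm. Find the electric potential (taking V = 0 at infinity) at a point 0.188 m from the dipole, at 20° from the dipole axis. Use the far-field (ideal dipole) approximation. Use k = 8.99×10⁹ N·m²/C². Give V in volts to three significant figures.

V ≈ 0.751 V

Dipole moment p = qd = (7.64×10⁻¹⁰ C)(0.00411 m) = 3.14×10⁻¹² C·m.
The dipole potential is V = kp cosθ / r².
V = (8.99×10⁹)(3.14×10⁻¹²)·cos20° / (0.188)² = 0.7505 V.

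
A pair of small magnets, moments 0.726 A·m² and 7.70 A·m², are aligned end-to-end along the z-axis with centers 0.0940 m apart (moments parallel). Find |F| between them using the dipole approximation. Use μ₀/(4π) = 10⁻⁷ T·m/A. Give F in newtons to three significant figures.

F ≈ 0.0430 N

On-axis B of dipole 1: B = (μ₀/4π)·2m₁/r³. Force on dipole 2: F = m₂·dB/dr.
dB/dr = −(μ₀/4π)·6m₁/r⁴, so |F| = (μ₀/4π)·6m₁m₂/r⁴.
F = 6(10⁻⁷)(0.726)(7.70)/(0.0940)⁴ = 0.04296 N.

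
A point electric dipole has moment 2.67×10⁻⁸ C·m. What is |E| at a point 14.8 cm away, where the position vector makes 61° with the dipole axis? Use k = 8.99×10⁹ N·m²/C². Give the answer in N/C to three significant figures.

E ≈ 9.67×10⁴ N/C

At angle θ the dipole field magnitude is E = (kp/r³)·√(1 + 3cos²θ).
kp/r³ = (8.99×10⁹)(2.67×10⁻⁸) / (0.148)³ = 7.404×10⁴ N/C.
√(1 + 3cos²61°) = √(1 + 3·0.2350) = √1.7051 ≈ 1.3058.
E ≈ 7.404×10⁴ × 1.306 = 9.669×10⁴ N/C.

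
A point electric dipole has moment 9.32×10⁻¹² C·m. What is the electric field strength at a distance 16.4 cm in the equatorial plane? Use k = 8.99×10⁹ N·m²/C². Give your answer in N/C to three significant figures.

E ≈ 19.0 N/C

On the perpendicular bisector E = kp/r³ (half the axial value at the same distance).
E = (8.99×10⁹)(9.32×10⁻¹²) / (0.164)³ = 19.00 N/C.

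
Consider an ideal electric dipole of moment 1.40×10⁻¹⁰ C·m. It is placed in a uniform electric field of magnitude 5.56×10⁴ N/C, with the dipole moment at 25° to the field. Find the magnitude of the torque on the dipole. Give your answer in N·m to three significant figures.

Torque on an electric dipole: τ = pE sinθ.
τ = (1.40×10⁻¹⁰)(5.56×10⁴)·sin25° = 3.290×10⁻⁶ N·m.

τ ≈ 3.29×10⁻⁶ N·m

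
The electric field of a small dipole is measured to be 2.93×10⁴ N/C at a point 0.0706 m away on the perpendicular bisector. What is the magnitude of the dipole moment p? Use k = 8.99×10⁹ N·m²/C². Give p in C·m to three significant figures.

In the equatorial plane E = kp/r³, so p = Er³/(k).
p = (2.93×10⁴)·(0.0706)³ / (8.99×10⁹) = 1.147×10⁻⁹ C·m.

p ≈ 1.15×10⁻⁹ C·m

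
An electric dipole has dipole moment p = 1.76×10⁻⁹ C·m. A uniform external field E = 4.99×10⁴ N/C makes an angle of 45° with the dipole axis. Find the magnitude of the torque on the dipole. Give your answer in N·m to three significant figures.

τ ≈ 6.21×10⁻⁵ N·m

Torque on an electric dipole: τ = pE sinθ.
τ = (1.76×10⁻⁹)(4.99×10⁴)·sin45° = 6.210×10⁻⁵ N·m.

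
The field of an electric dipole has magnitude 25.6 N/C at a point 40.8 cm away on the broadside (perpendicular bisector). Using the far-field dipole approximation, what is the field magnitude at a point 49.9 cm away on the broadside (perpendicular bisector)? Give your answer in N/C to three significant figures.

Dipole fields scale as 1/r³ in the far field; the geometry is the same at both points.
E₂ = E₁ · (r₁/r₂)³ = 25.6 · (40.8/49.9)³.
(r₁/r₂)³ = (0.8176)³ = 0.5466.
E₂ ≈ 13.99 N/C.

E ≈ 14.0 N/C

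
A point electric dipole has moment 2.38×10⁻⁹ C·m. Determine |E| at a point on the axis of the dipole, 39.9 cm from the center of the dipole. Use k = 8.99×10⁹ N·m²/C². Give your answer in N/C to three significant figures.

On the dipole axis E = 2kp/r³.
E = 2·(8.99×10⁹)(2.38×10⁻⁹) / (0.399)³ = 673.7 N/C.

E ≈ 674 N/C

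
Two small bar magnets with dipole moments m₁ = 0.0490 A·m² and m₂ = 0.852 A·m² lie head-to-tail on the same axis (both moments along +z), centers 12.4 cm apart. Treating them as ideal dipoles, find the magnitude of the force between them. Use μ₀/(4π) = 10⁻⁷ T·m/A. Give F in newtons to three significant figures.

On-axis B of dipole 1: B = (μ₀/4π)·2m₁/r³. Force on dipole 2: F = m₂·dB/dr.
dB/dr = −(μ₀/4π)·6m₁/r⁴, so |F| = (μ₀/4π)·6m₁m₂/r⁴.
F = 6(10⁻⁷)(0.0490)(0.852)/(0.124)⁴ = 1.059×10⁻⁴ N.

F ≈ 1.06×10⁻⁴ N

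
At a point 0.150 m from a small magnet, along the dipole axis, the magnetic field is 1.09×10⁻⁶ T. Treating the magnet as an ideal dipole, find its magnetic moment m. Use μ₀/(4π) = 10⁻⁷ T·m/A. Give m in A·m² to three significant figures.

m ≈ 0.0184 A·m²

On axis B = (μ₀/4π)·2m/r³, so m = Br³·4π/(μ₀·2).
m = (1.09×10⁻⁶)·(0.150)³ / (2·10⁻⁷) = 0.01839 A·m².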